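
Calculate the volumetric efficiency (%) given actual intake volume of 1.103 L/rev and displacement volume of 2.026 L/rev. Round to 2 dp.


eta_v = (V_actual / V_disp) * 100
Ratio = 1.103 / 2.026 = 0.5444
eta_v = 0.5444 * 100 = 54.44%


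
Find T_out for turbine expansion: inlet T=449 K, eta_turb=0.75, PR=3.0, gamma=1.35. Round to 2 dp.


T_out = T_in * (1 - eta * (1 - PR^(-(gamma-1)/gamma)))
Exponent = -(1.35-1)/1.35 = -0.25925926
PR^exp = 3.0^(-0.25925926) = 0.75214556
Factor = 1 - 0.75*(1 - 0.75214556) = 0.81410917
T_out = 449 * 0.81410917 = 365.54 K


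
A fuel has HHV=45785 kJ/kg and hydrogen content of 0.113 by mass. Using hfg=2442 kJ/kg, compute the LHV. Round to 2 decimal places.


LHV = HHV - hfg * 9 * H
Water correction = 2442 * 9 * 0.113 = 2483.514 kJ/kg
LHV = 45785 - 2483.514 = 43301.49 kJ/kg


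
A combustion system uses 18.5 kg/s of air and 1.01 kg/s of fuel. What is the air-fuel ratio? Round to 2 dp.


AFR = m_air / m_fuel
AFR = 18.5 / 1.01 = 18.32


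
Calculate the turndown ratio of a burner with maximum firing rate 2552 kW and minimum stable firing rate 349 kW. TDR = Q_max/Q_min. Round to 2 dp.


TDR = Q_max / Q_min
TDR = 2552 / 349 = 7.31


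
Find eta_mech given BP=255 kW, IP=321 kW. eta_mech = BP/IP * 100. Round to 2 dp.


eta_mech = (BP / IP) * 100
Ratio = 255 / 321 = 0.7944
eta_mech = 0.7944 * 100 = 79.44%


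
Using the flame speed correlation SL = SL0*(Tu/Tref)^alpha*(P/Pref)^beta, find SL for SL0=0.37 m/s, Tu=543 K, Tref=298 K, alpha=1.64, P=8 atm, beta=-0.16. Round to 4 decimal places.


SL = SL0 * (Tu/Tref)^alpha * (P/Pref)^beta
T ratio = 543/298 = 1.82214765
(T ratio)^alpha = 1.82214765^1.64 = 2.675205
(P/Pref)^beta = 8^(-0.16) = 0.716978
SL = 0.37 * 2.675205 * 0.716978 = 0.7097 m/s


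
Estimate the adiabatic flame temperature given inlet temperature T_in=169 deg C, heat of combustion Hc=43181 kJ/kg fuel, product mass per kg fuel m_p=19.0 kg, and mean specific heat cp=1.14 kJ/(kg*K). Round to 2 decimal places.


T_ad = T_in + Hc / (m_p * cp)
Denominator = 19.0 * 1.14 = 21.6600
Temperature rise = 43181 / 21.6600 = 1993.58 K
T_ad = 169 + 1993.58 = 2162.58 deg C


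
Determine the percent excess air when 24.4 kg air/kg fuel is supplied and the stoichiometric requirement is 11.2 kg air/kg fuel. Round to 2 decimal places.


Excess air = actual - stoichiometric = 24.4 - 11.2 = 13.20 kg/kg fuel
Excess air % = (excess / stoich) * 100 = (13.20 / 11.2) * 100 = 117.86%


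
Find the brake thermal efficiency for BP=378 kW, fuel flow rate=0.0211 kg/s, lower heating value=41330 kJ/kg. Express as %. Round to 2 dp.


eta_BTE = (BP / (mf * LHV)) * 100
Denominator = 0.0211 * 41330 = 872.0630 kW
eta_BTE = (378 / 872.0630) * 100 = 43.35%


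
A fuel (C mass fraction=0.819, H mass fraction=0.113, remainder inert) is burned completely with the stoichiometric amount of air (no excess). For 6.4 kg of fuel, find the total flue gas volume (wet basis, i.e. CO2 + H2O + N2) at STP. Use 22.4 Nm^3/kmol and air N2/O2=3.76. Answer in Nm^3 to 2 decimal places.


Per kg fuel: CO2 = (C/12 kmol)*22.4 = (0.819/12)*22.4 = 1.52880 Nm^3
Per kg fuel: H2O = (H/2 kmol)*22.4 = (0.113/2)*22.4 = 1.26560 Nm^3
O2 needed per kg fuel = C/12 + H/4 = 0.819/12 + 0.113/4 = 0.09650000 kmol
Per kg fuel: N2 = O2*3.76*22.4 = 0.09650000*3.76*22.4 = 8.12762 Nm^3
Total per kg = 1.52880 + 1.26560 + 8.12762 = 10.92202 Nm^3
Total = 10.92202 * 6.4 = 69.90 Nm^3


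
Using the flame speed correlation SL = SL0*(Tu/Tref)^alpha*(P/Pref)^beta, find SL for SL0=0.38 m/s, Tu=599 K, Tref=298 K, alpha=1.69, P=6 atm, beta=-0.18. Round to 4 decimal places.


SL = SL0 * (Tu/Tref)^alpha * (P/Pref)^beta
T ratio = 599/298 = 2.01006711
(T ratio)^alpha = 2.01006711^1.69 = 3.254062
(P/Pref)^beta = 6^(-0.18) = 0.724324
SL = 0.38 * 3.254062 * 0.724324 = 0.8957 m/s


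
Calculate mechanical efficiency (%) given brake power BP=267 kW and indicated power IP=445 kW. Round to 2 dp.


eta_mech = (BP / IP) * 100
Ratio = 267 / 445 = 0.6000
eta_mech = 0.6000 * 100 = 60.00%


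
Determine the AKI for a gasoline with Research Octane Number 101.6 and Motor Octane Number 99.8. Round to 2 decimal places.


AKI = (RON + MON) / 2
AKI = (101.6 + 99.8) / 2
AKI = 201.4 / 2 = 100.70


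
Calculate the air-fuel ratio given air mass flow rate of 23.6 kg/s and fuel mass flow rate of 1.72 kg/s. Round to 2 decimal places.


AFR = m_air / m_fuel
AFR = 23.6 / 1.72 = 13.72


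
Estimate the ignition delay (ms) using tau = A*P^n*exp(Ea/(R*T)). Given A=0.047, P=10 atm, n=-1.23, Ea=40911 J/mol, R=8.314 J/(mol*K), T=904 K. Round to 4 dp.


tau = A * P^n * exp(Ea/(R*T))
P^n = 10^(-1.23) = 0.05888437
Ea/(R*T) = 40911/(8.314*904) = 5.443292
exp(Ea/(R*T)) = 231.202085
tau = 0.047 * 0.05888437 * 231.202085 = 0.6399 ms


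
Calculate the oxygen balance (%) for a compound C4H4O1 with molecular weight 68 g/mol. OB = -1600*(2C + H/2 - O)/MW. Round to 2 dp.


OB = -1600 * (2C + H/2 - O) / MW
Inner = 2*4 + 4/2 - 1 = 9.00
OB = -1600 * 9.00 / 68 = -211.76%


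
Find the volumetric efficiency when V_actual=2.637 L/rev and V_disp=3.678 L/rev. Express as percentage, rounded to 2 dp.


eta_v = (V_actual / V_disp) * 100
Ratio = 2.637 / 3.678 = 0.7170
eta_v = 0.7170 * 100 = 71.70%


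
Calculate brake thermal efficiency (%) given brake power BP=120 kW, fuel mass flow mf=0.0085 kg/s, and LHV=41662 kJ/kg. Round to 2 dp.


eta_BTE = (BP / (mf * LHV)) * 100
Denominator = 0.0085 * 41662 = 354.1270 kW
eta_BTE = (120 / 354.1270) * 100 = 33.89%


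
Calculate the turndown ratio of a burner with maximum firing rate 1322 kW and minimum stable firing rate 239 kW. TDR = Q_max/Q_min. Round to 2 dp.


TDR = Q_max / Q_min
TDR = 1322 / 239 = 5.53


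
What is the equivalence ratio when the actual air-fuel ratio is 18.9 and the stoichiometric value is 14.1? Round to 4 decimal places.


phi = AFR_stoich / AFR_actual
phi = 14.1 / 18.9 = 0.7460


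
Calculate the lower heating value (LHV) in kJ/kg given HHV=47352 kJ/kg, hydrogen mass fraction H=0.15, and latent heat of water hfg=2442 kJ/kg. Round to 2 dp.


LHV = HHV - hfg * 9 * H
Water correction = 2442 * 9 * 0.15 = 3296.700 kJ/kg
LHV = 47352 - 3296.700 = 44055.30 kJ/kg


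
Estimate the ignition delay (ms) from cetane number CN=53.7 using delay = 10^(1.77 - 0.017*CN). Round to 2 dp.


delay = 10^(1.77 - 0.017*CN)
Exponent = 1.77 - 0.017*53.7 = 0.8571
delay = 10^0.8571 = 7.20 ms


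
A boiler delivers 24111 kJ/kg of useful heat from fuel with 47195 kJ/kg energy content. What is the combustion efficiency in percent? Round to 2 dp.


Efficiency = (Q_useful / Q_fuel) * 100
Efficiency = (24111 / 47195) * 100
Efficiency = 0.5109 * 100 = 51.09%


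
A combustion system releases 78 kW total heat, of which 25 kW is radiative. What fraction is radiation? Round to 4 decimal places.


f_rad = Q_rad / Q_total
f_rad = 25 / 78 = 0.3205


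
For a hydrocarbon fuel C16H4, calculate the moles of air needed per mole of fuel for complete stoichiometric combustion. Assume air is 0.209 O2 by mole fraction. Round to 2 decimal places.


Balanced combustion: C16H4 + 17 O2 -> 16 CO2 + 2 H2O
O2 needed = C + H/4 = 16 + 4/4 = 17.00 moles
Air moles = O2 / 0.209 = 17.00 / 0.209 = 81.34 moles air


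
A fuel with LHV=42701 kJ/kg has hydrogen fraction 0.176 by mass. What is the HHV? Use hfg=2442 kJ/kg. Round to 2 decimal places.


HHV = LHV + hfg * 9 * H
Water addition = 2442 * 9 * 0.176 = 3868.128 kJ/kg
HHV = 42701 + 3868.128 = 46569.13 kJ/kg


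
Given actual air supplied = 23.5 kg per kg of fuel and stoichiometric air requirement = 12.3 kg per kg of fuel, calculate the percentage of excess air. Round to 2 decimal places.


Excess air = actual - stoichiometric = 23.5 - 12.3 = 11.20 kg/kg fuel
Excess air % = (excess / stoich) * 100 = (11.20 / 12.3) * 100 = 91.06%


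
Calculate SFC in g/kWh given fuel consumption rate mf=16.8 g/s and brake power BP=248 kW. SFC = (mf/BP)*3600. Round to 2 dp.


SFC = (mf / BP) * 3600
Rate = 16.8 / 248 = 0.067742 g/(s*kW)
SFC = 0.067742 * 3600 = 243.87 g/kWh


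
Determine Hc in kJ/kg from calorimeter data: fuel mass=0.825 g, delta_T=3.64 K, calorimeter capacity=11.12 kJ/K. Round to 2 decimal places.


Hc = C_cal * delta_T / m_fuel
Q_released = 11.12 * 3.64 = 40.4768 kJ
m_fuel = 0.825 g = 0.825/1000 kg = 0.000825 kg
Hc = 40.4768 / 0.000825 = 49062.79 kJ/kg


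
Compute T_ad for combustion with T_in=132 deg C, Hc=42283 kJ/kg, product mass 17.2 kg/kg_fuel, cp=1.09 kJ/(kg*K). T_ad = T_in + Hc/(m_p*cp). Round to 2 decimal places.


T_ad = T_in + Hc / (m_p * cp)
Denominator = 17.2 * 1.09 = 18.7480
Temperature rise = 42283 / 18.7480 = 2255.33 K
T_ad = 132 + 2255.33 = 2387.33 deg C


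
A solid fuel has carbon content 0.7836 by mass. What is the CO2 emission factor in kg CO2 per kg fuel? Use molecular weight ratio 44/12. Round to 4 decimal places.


EF = C_frac * (M_CO2 / M_C)
EF = 0.7836 * (44/12)
EF = 0.7836 * 3.666667 = 2.8732 kg_CO2/kg_fuel


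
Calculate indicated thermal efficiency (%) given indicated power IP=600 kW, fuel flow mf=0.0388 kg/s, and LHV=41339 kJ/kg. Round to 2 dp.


eta_ith = (IP / (mf * LHV)) * 100
Denominator = 0.0388 * 41339 = 1603.9532 kW
eta_ith = (600 / 1603.9532) * 100 = 37.41%


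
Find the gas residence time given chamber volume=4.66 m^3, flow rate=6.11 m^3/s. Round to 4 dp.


tau = V / Q_flow
tau = 4.66 / 6.11 = 0.7627 s


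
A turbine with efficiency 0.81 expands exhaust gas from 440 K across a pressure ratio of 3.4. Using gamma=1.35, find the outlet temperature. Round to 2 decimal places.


T_out = T_in * (1 - eta * (1 - PR^(-(gamma-1)/gamma)))
Exponent = -(1.35-1)/1.35 = -0.25925926
PR^exp = 3.4^(-0.25925926) = 0.72813041
Factor = 1 - 0.81*(1 - 0.72813041) = 0.77978563
T_out = 440 * 0.77978563 = 343.11 K


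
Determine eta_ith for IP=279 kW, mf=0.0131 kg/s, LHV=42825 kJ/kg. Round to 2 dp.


eta_ith = (IP / (mf * LHV)) * 100
Denominator = 0.0131 * 42825 = 561.0075 kW
eta_ith = (279 / 561.0075) * 100 = 49.73%


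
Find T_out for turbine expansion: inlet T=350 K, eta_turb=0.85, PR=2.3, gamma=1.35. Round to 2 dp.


T_out = T_in * (1 - eta * (1 - PR^(-(gamma-1)/gamma)))
Exponent = -(1.35-1)/1.35 = -0.25925926
PR^exp = 2.3^(-0.25925926) = 0.80578413
Factor = 1 - 0.85*(1 - 0.80578413) = 0.83491651
T_out = 350 * 0.83491651 = 292.22 K


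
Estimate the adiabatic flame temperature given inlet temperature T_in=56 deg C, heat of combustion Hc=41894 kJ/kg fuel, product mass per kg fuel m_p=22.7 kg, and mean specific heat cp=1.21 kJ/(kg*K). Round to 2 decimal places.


T_ad = T_in + Hc / (m_p * cp)
Denominator = 22.7 * 1.21 = 27.4670
Temperature rise = 41894 / 27.4670 = 1525.25 K
T_ad = 56 + 1525.25 = 1581.25 deg C


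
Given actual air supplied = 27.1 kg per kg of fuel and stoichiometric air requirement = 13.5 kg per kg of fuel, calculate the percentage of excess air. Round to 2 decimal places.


Excess air = actual - stoichiometric = 27.1 - 13.5 = 13.60 kg/kg fuel
Excess air % = (excess / stoich) * 100 = (13.60 / 13.5) * 100 = 100.74%


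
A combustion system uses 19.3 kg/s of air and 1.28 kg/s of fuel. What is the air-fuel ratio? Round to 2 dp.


AFR = m_air / m_fuel
AFR = 19.3 / 1.28 = 15.08


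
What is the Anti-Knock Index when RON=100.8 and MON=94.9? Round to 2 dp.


AKI = (RON + MON) / 2
AKI = (100.8 + 94.9) / 2
AKI = 195.7 / 2 = 97.85


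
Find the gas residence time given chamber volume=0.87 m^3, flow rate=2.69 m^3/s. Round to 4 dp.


tau = V / Q_flow
tau = 0.87 / 2.69 = 0.3234 s


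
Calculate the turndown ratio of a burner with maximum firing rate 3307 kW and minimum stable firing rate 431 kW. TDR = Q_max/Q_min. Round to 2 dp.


TDR = Q_max / Q_min
TDR = 3307 / 431 = 7.67


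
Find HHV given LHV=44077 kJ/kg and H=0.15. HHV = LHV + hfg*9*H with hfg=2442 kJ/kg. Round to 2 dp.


HHV = LHV + hfg * 9 * H
Water addition = 2442 * 9 * 0.15 = 3296.700 kJ/kg
HHV = 44077 + 3296.700 = 47373.70 kJ/kg


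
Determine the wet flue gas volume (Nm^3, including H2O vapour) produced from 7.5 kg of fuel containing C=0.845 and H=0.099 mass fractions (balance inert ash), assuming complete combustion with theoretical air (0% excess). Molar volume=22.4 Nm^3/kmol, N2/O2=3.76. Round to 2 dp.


Per kg fuel: CO2 = (C/12 kmol)*22.4 = (0.845/12)*22.4 = 1.57733 Nm^3
Per kg fuel: H2O = (H/2 kmol)*22.4 = (0.099/2)*22.4 = 1.10880 Nm^3
O2 needed per kg fuel = C/12 + H/4 = 0.845/12 + 0.099/4 = 0.09516667 kmol
Per kg fuel: N2 = O2*3.76*22.4 = 0.09516667*3.76*22.4 = 8.01532 Nm^3
Total per kg = 1.57733 + 1.10880 + 8.01532 = 10.70145 Nm^3
Total = 10.70145 * 7.5 = 80.26 Nm^3


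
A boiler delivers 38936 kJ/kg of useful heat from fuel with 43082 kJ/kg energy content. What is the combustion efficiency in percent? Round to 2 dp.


Efficiency = (Q_useful / Q_fuel) * 100
Efficiency = (38936 / 43082) * 100
Efficiency = 0.9038 * 100 = 90.38%


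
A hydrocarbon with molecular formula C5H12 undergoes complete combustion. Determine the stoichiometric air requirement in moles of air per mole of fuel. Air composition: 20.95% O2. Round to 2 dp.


Balanced combustion: C5H12 + 8 O2 -> 5 CO2 + 6 H2O
O2 needed = C + H/4 = 5 + 12/4 = 8.00 moles
Air moles = O2 / 0.2095 = 8.00 / 0.2095 = 38.19 moles air


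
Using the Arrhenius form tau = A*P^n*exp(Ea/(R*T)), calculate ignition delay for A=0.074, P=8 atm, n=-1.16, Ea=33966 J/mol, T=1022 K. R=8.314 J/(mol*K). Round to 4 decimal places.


tau = A * P^n * exp(Ea/(R*T))
P^n = 8^(-1.16) = 0.08962220
Ea/(R*T) = 33966/(8.314*1022) = 3.997454
exp(Ea/(R*T)) = 54.459327
tau = 0.074 * 0.08962220 * 54.459327 = 0.3612 ms


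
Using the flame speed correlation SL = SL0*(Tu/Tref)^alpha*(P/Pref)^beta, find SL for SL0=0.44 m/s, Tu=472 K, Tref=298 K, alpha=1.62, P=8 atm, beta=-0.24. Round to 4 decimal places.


SL = SL0 * (Tu/Tref)^alpha * (P/Pref)^beta
T ratio = 472/298 = 1.58389262
(T ratio)^alpha = 1.58389262^1.62 = 2.106472
(P/Pref)^beta = 8^(-0.24) = 0.607097
SL = 0.44 * 2.106472 * 0.607097 = 0.5627 m/s


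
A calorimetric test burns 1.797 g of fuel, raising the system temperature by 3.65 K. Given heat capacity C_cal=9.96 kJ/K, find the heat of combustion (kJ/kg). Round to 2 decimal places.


Hc = C_cal * delta_T / m_fuel
Q_released = 9.96 * 3.65 = 36.3540 kJ
m_fuel = 1.797 g = 1.797/1000 kg = 0.001797 kg
Hc = 36.3540 / 0.001797 = 20230.38 kJ/kg


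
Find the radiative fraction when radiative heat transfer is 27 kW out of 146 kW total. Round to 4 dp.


f_rad = Q_rad / Q_total
f_rad = 27 / 146 = 0.1849


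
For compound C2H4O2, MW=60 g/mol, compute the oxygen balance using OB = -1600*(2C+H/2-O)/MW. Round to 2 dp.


OB = -1600 * (2C + H/2 - O) / MW
Inner = 2*2 + 4/2 - 2 = 4.00
OB = -1600 * 4.00 / 60 = -106.67%


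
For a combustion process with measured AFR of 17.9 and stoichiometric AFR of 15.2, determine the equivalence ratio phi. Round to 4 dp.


phi = AFR_stoich / AFR_actual
phi = 15.2 / 17.9 = 0.8492


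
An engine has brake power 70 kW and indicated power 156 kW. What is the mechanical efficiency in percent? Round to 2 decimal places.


eta_mech = (BP / IP) * 100
Ratio = 70 / 156 = 0.4487
eta_mech = 0.4487 * 100 = 44.87%


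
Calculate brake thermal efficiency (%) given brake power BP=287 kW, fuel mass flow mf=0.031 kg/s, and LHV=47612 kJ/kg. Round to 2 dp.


eta_BTE = (BP / (mf * LHV)) * 100
Denominator = 0.031 * 47612 = 1475.9720 kW
eta_BTE = (287 / 1475.9720) * 100 = 19.44%


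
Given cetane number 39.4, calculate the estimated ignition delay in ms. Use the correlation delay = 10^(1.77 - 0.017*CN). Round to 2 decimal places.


delay = 10^(1.77 - 0.017*CN)
Exponent = 1.77 - 0.017*39.4 = 1.1002
delay = 10^1.1002 = 12.60 ms


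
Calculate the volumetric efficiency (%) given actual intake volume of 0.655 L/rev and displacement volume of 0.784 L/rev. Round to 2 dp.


eta_v = (V_actual / V_disp) * 100
Ratio = 0.655 / 0.784 = 0.8355
eta_v = 0.8355 * 100 = 83.55%


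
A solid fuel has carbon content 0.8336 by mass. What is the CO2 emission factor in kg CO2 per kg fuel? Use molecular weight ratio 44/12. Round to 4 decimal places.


EF = C_frac * (M_CO2 / M_C)
EF = 0.8336 * (44/12)
EF = 0.8336 * 3.666667 = 3.0565 kg_CO2/kg_fuel


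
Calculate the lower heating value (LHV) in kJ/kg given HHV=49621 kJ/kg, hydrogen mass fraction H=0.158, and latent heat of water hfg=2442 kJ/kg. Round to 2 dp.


LHV = HHV - hfg * 9 * H
Water correction = 2442 * 9 * 0.158 = 3472.524 kJ/kg
LHV = 49621 - 3472.524 = 46148.48 kJ/kg


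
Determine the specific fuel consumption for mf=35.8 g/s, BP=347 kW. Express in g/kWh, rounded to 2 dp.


SFC = (mf / BP) * 3600
Rate = 35.8 / 347 = 0.103170 g/(s*kW)
SFC = 0.103170 * 3600 = 371.41 g/kWh


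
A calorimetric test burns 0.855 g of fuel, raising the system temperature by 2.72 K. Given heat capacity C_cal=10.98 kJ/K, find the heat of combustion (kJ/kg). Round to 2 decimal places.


Hc = C_cal * delta_T / m_fuel
Q_released = 10.98 * 2.72 = 29.8656 kJ
m_fuel = 0.855 g = 0.855/1000 kg = 0.000855 kg
Hc = 29.8656 / 0.000855 = 34930.53 kJ/kg


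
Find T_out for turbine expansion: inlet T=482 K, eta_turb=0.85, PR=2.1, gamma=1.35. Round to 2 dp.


T_out = T_in * (1 - eta * (1 - PR^(-(gamma-1)/gamma)))
Exponent = -(1.35-1)/1.35 = -0.25925926
PR^exp = 2.1^(-0.25925926) = 0.82501466
Factor = 1 - 0.85*(1 - 0.82501466) = 0.85126246
T_out = 482 * 0.85126246 = 410.31 K


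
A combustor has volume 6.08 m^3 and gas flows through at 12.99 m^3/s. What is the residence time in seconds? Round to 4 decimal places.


tau = V / Q_flow
tau = 6.08 / 12.99 = 0.4681 s


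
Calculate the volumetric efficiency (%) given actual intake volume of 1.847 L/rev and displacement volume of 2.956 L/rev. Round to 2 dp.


eta_v = (V_actual / V_disp) * 100
Ratio = 1.847 / 2.956 = 0.6248
eta_v = 0.6248 * 100 = 62.48%


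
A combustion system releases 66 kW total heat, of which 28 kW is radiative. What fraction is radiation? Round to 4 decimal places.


f_rad = Q_rad / Q_total
f_rad = 28 / 66 = 0.4242


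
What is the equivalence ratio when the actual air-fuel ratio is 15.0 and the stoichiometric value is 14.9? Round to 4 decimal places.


phi = AFR_stoich / AFR_actual
phi = 14.9 / 15.0 = 0.9933


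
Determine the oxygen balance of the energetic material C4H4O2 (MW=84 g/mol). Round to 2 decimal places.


OB = -1600 * (2C + H/2 - O) / MW
Inner = 2*4 + 4/2 - 2 = 8.00
OB = -1600 * 8.00 / 84 = -152.38%


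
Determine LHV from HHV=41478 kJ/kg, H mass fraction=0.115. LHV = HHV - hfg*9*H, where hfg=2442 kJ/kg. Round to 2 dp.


LHV = HHV - hfg * 9 * H
Water correction = 2442 * 9 * 0.115 = 2527.470 kJ/kg
LHV = 41478 - 2527.470 = 38950.53 kJ/kg


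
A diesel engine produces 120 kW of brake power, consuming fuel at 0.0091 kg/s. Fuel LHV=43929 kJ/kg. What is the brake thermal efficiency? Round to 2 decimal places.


eta_BTE = (BP / (mf * LHV)) * 100
Denominator = 0.0091 * 43929 = 399.7539 kW
eta_BTE = (120 / 399.7539) * 100 = 30.02%


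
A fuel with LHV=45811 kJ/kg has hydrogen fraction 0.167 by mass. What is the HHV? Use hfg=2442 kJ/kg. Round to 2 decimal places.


HHV = LHV + hfg * 9 * H
Water addition = 2442 * 9 * 0.167 = 3670.326 kJ/kg
HHV = 45811 + 3670.326 = 49481.33 kJ/kg


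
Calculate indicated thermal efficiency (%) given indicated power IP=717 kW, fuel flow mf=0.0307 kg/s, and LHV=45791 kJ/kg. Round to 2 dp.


eta_ith = (IP / (mf * LHV)) * 100
Denominator = 0.0307 * 45791 = 1405.7837 kW
eta_ith = (717 / 1405.7837) * 100 = 51.00%


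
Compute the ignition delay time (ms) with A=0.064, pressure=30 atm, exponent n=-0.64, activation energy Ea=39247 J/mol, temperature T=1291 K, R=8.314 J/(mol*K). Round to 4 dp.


tau = A * P^n * exp(Ea/(R*T))
P^n = 30^(-0.64) = 0.11340766
Ea/(R*T) = 39247/(8.314*1291) = 3.656539
exp(Ea/(R*T)) = 38.727074
tau = 0.064 * 0.11340766 * 38.727074 = 0.2811 ms


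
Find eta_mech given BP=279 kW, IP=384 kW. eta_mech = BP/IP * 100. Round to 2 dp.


eta_mech = (BP / IP) * 100
Ratio = 279 / 384 = 0.7266
eta_mech = 0.7266 * 100 = 72.66%


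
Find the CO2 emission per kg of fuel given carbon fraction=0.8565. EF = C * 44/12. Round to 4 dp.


EF = C_frac * (M_CO2 / M_C)
EF = 0.8565 * (44/12)
EF = 0.8565 * 3.666667 = 3.1405 kg_CO2/kg_fuel


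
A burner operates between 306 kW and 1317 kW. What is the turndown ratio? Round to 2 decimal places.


TDR = Q_max / Q_min
TDR = 1317 / 306 = 4.30


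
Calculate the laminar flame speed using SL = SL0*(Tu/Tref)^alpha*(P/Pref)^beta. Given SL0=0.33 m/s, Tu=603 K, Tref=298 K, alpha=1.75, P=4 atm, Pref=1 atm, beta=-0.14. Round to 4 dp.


SL = SL0 * (Tu/Tref)^alpha * (P/Pref)^beta
T ratio = 603/298 = 2.02348993
(T ratio)^alpha = 2.02348993^1.75 = 3.433024
(P/Pref)^beta = 4^(-0.14) = 0.823591
SL = 0.33 * 3.433024 * 0.823591 = 0.9330 m/s


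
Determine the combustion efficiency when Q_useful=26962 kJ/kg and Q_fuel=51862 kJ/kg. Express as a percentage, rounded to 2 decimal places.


Efficiency = (Q_useful / Q_fuel) * 100
Efficiency = (26962 / 51862) * 100
Efficiency = 0.5199 * 100 = 51.99%


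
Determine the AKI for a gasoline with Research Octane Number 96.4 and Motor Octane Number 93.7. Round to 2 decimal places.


AKI = (RON + MON) / 2
AKI = (96.4 + 93.7) / 2
AKI = 190.1 / 2 = 95.05


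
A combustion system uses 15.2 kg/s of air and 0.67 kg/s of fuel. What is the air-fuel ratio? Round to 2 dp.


AFR = m_air / m_fuel
AFR = 15.2 / 0.67 = 22.69


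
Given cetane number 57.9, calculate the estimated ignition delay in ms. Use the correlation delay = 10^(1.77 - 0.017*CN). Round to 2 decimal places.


delay = 10^(1.77 - 0.017*CN)
Exponent = 1.77 - 0.017*57.9 = 0.7857
delay = 10^0.7857 = 6.11 ms


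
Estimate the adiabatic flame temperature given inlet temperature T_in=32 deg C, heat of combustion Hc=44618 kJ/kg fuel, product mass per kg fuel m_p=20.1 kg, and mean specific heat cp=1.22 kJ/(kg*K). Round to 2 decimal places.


T_ad = T_in + Hc / (m_p * cp)
Denominator = 20.1 * 1.22 = 24.5220
Temperature rise = 44618 / 24.5220 = 1819.51 K
T_ad = 32 + 1819.51 = 1851.51 deg C


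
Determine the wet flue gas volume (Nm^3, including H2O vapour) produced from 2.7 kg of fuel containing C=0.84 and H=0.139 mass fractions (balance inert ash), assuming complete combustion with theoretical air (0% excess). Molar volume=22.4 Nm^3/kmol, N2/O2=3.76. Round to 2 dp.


Per kg fuel: CO2 = (C/12 kmol)*22.4 = (0.84/12)*22.4 = 1.56800 Nm^3
Per kg fuel: H2O = (H/2 kmol)*22.4 = (0.139/2)*22.4 = 1.55680 Nm^3
O2 needed per kg fuel = C/12 + H/4 = 0.84/12 + 0.139/4 = 0.10475000 kmol
Per kg fuel: N2 = O2*3.76*22.4 = 0.10475000*3.76*22.4 = 8.82246 Nm^3
Total per kg = 1.56800 + 1.55680 + 8.82246 = 11.94726 Nm^3
Total = 11.94726 * 2.7 = 32.26 Nm^3


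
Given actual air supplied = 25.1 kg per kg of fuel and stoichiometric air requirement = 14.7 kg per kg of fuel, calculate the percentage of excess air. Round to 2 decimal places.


Excess air = actual - stoichiometric = 25.1 - 14.7 = 10.40 kg/kg fuel
Excess air % = (excess / stoich) * 100 = (10.40 / 14.7) * 100 = 70.75%


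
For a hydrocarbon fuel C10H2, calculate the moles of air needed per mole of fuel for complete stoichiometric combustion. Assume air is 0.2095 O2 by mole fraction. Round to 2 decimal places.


Balanced combustion: C10H2 + 10.5 O2 -> 10 CO2 + 1 H2O
O2 needed = C + H/4 = 10 + 2/4 = 10.50 moles
Air moles = O2 / 0.2095 = 10.50 / 0.2095 = 50.12 moles air


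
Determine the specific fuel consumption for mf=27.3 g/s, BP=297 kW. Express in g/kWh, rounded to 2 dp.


SFC = (mf / BP) * 3600
Rate = 27.3 / 297 = 0.091919 g/(s*kW)
SFC = 0.091919 * 3600 = 330.91 g/kWh


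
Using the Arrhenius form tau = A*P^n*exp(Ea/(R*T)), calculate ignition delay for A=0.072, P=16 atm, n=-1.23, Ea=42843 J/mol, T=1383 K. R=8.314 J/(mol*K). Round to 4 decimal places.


tau = A * P^n * exp(Ea/(R*T))
P^n = 16^(-1.23) = 0.03303181
Ea/(R*T) = 42843/(8.314*1383) = 3.726041
exp(Ea/(R*T)) = 41.514443
tau = 0.072 * 0.03303181 * 41.514443 = 0.0987 ms


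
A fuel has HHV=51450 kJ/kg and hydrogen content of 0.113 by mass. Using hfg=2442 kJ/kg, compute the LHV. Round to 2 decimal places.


LHV = HHV - hfg * 9 * H
Water correction = 2442 * 9 * 0.113 = 2483.514 kJ/kg
LHV = 51450 - 2483.514 = 48966.49 kJ/kg


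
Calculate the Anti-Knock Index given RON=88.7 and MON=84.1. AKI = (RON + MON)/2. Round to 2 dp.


AKI = (RON + MON) / 2
AKI = (88.7 + 84.1) / 2
AKI = 172.8 / 2 = 86.40


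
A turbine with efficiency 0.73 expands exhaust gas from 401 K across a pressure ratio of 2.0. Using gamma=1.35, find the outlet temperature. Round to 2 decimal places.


T_out = T_in * (1 - eta * (1 - PR^(-(gamma-1)/gamma)))
Exponent = -(1.35-1)/1.35 = -0.25925926
PR^exp = 2.0^(-0.25925926) = 0.83551680
Factor = 1 - 0.73*(1 - 0.83551680) = 0.87992726
T_out = 401 * 0.87992726 = 352.85 K


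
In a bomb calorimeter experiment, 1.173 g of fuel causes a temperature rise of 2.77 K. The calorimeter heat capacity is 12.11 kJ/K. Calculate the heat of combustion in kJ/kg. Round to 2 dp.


Hc = C_cal * delta_T / m_fuel
Q_released = 12.11 * 2.77 = 33.5447 kJ
m_fuel = 1.173 g = 1.173/1000 kg = 0.001173 kg
Hc = 33.5447 / 0.001173 = 28597.36 kJ/kg


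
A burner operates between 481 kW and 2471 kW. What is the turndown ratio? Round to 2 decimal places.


TDR = Q_max / Q_min
TDR = 2471 / 481 = 5.14


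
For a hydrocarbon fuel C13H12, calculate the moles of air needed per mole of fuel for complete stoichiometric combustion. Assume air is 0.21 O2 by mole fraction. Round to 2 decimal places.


Balanced combustion: C13H12 + 16 O2 -> 13 CO2 + 6 H2O
O2 needed = C + H/4 = 13 + 12/4 = 16.00 moles
Air moles = O2 / 0.21 = 16.00 / 0.21 = 76.19 moles air


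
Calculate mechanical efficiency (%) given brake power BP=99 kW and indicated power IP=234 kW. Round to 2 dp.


eta_mech = (BP / IP) * 100
Ratio = 99 / 234 = 0.4231
eta_mech = 0.4231 * 100 = 42.31%


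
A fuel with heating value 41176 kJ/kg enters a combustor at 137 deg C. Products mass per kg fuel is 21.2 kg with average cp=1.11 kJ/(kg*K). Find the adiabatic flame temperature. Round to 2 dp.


T_ad = T_in + Hc / (m_p * cp)
Denominator = 21.2 * 1.11 = 23.5320
Temperature rise = 41176 / 23.5320 = 1749.79 K
T_ad = 137 + 1749.79 = 1886.79 deg C


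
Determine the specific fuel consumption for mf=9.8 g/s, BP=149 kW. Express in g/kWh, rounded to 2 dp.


SFC = (mf / BP) * 3600
Rate = 9.8 / 149 = 0.065772 g/(s*kW)
SFC = 0.065772 * 3600 = 236.78 g/kWh


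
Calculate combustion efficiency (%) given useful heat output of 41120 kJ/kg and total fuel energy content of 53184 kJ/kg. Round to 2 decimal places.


Efficiency = (Q_useful / Q_fuel) * 100
Efficiency = (41120 / 53184) * 100
Efficiency = 0.7732 * 100 = 77.32%


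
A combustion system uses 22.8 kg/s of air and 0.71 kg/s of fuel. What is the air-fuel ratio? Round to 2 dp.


AFR = m_air / m_fuel
AFR = 22.8 / 0.71 = 32.11


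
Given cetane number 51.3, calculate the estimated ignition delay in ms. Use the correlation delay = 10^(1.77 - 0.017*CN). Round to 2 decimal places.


delay = 10^(1.77 - 0.017*CN)
Exponent = 1.77 - 0.017*51.3 = 0.8979
delay = 10^0.8979 = 7.90 ms


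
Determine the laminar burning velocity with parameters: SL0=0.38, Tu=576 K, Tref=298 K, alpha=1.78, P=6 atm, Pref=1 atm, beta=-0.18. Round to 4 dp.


SL = SL0 * (Tu/Tref)^alpha * (P/Pref)^beta
T ratio = 576/298 = 1.93288591
(T ratio)^alpha = 1.93288591^1.78 = 3.231819
(P/Pref)^beta = 6^(-0.18) = 0.724324
SL = 0.38 * 3.231819 * 0.724324 = 0.8895 m/s


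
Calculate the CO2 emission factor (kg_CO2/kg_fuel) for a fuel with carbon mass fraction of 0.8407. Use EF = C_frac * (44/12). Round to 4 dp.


EF = C_frac * (M_CO2 / M_C)
EF = 0.8407 * (44/12)
EF = 0.8407 * 3.666667 = 3.0826 kg_CO2/kg_fuel


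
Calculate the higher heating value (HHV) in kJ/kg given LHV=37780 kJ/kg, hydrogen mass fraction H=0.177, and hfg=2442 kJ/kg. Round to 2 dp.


HHV = LHV + hfg * 9 * H
Water addition = 2442 * 9 * 0.177 = 3890.106 kJ/kg
HHV = 37780 + 3890.106 = 41670.11 kJ/kg


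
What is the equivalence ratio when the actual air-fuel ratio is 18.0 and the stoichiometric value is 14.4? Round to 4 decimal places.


phi = AFR_stoich / AFR_actual
phi = 14.4 / 18.0 = 0.8000


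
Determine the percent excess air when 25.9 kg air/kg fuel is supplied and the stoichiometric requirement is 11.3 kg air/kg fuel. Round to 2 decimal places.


Excess air = actual - stoichiometric = 25.9 - 11.3 = 14.60 kg/kg fuel
Excess air % = (excess / stoich) * 100 = (14.60 / 11.3) * 100 = 129.20%


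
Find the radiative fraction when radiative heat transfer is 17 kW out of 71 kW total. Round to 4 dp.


f_rad = Q_rad / Q_total
f_rad = 17 / 71 = 0.2394


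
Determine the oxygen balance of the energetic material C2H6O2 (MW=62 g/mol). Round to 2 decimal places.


OB = -1600 * (2C + H/2 - O) / MW
Inner = 2*2 + 6/2 - 2 = 5.00
OB = -1600 * 5.00 / 62 = -129.03%


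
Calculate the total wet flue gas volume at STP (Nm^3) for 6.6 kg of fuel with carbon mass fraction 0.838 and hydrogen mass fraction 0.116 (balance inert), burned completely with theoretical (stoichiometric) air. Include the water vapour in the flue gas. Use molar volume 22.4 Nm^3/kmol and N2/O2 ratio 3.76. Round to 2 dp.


Per kg fuel: CO2 = (C/12 kmol)*22.4 = (0.838/12)*22.4 = 1.56427 Nm^3
Per kg fuel: H2O = (H/2 kmol)*22.4 = (0.116/2)*22.4 = 1.29920 Nm^3
O2 needed per kg fuel = C/12 + H/4 = 0.838/12 + 0.116/4 = 0.09883333 kmol
Per kg fuel: N2 = O2*3.76*22.4 = 0.09883333*3.76*22.4 = 8.32414 Nm^3
Total per kg = 1.56427 + 1.29920 + 8.32414 = 11.18761 Nm^3
Total = 11.18761 * 6.6 = 73.84 Nm^3


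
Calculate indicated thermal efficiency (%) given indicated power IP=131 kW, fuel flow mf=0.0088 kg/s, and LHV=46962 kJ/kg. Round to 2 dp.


eta_ith = (IP / (mf * LHV)) * 100
Denominator = 0.0088 * 46962 = 413.2656 kW
eta_ith = (131 / 413.2656) * 100 = 31.70%


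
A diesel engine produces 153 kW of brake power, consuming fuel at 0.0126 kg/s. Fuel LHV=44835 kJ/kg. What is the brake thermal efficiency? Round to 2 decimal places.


eta_BTE = (BP / (mf * LHV)) * 100
Denominator = 0.0126 * 44835 = 564.9210 kW
eta_BTE = (153 / 564.9210) * 100 = 27.08%


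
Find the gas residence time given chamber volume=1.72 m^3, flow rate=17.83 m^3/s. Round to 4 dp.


tau = V / Q_flow
tau = 1.72 / 17.83 = 0.0965 s


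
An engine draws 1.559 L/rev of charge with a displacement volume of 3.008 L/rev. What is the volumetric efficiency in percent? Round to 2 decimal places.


eta_v = (V_actual / V_disp) * 100
Ratio = 1.559 / 3.008 = 0.5183
eta_v = 0.5183 * 100 = 51.83%


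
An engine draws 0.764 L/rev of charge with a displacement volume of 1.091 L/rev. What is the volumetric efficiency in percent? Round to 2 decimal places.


eta_v = (V_actual / V_disp) * 100
Ratio = 0.764 / 1.091 = 0.7003
eta_v = 0.7003 * 100 = 70.03%


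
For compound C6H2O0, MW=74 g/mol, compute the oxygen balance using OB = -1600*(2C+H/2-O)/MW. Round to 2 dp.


OB = -1600 * (2C + H/2 - O) / MW
Inner = 2*6 + 2/2 - 0 = 13.00
OB = -1600 * 13.00 / 74 = -281.08%


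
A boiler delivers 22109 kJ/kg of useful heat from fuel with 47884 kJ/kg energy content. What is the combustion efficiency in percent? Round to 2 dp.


Efficiency = (Q_useful / Q_fuel) * 100
Efficiency = (22109 / 47884) * 100
Efficiency = 0.4617 * 100 = 46.17%


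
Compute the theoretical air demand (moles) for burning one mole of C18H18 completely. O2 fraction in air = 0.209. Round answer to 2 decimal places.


Balanced combustion: C18H18 + 22.5 O2 -> 18 CO2 + 9 H2O
O2 needed = C + H/4 = 18 + 18/4 = 22.50 moles
Air moles = O2 / 0.209 = 22.50 / 0.209 = 107.66 moles air


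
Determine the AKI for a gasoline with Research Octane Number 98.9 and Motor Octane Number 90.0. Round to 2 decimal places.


AKI = (RON + MON) / 2
AKI = (98.9 + 90.0) / 2
AKI = 188.9 / 2 = 94.45


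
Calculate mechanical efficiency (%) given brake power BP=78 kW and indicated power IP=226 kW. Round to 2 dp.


eta_mech = (BP / IP) * 100
Ratio = 78 / 226 = 0.3451
eta_mech = 0.3451 * 100 = 34.51%


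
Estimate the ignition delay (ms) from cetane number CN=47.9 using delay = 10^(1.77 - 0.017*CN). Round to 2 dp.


delay = 10^(1.77 - 0.017*CN)
Exponent = 1.77 - 0.017*47.9 = 0.9557
delay = 10^0.9557 = 9.03 ms


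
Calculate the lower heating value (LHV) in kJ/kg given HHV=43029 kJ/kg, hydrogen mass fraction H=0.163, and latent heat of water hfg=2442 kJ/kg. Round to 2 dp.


LHV = HHV - hfg * 9 * H
Water correction = 2442 * 9 * 0.163 = 3582.414 kJ/kg
LHV = 43029 - 3582.414 = 39446.59 kJ/kg


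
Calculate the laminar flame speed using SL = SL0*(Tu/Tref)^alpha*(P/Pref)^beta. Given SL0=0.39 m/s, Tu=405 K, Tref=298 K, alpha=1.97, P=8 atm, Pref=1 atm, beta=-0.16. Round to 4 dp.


SL = SL0 * (Tu/Tref)^alpha * (P/Pref)^beta
T ratio = 405/298 = 1.35906040
(T ratio)^alpha = 1.35906040^1.97 = 1.830123
(P/Pref)^beta = 8^(-0.16) = 0.716978
SL = 0.39 * 1.830123 * 0.716978 = 0.5117 m/s


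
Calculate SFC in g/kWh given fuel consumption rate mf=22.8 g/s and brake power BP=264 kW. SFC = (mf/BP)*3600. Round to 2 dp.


SFC = (mf / BP) * 3600
Rate = 22.8 / 264 = 0.086364 g/(s*kW)
SFC = 0.086364 * 3600 = 310.91 g/kWh


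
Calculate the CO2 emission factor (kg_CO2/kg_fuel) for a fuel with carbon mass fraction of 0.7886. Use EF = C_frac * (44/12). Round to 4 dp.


EF = C_frac * (M_CO2 / M_C)
EF = 0.7886 * (44/12)
EF = 0.7886 * 3.666667 = 2.8915 kg_CO2/kg_fuel


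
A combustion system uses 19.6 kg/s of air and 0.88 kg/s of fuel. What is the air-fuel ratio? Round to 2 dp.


AFR = m_air / m_fuel
AFR = 19.6 / 0.88 = 22.27


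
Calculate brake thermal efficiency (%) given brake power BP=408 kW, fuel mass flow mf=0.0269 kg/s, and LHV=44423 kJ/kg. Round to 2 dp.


eta_BTE = (BP / (mf * LHV)) * 100
Denominator = 0.0269 * 44423 = 1194.9787 kW
eta_BTE = (408 / 1194.9787) * 100 = 34.14%


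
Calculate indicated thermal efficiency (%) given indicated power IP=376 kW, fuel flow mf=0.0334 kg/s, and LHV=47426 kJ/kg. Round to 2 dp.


eta_ith = (IP / (mf * LHV)) * 100
Denominator = 0.0334 * 47426 = 1584.0284 kW
eta_ith = (376 / 1584.0284) * 100 = 23.74%


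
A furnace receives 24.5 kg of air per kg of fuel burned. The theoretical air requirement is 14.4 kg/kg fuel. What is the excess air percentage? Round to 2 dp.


Excess air = actual - stoichiometric = 24.5 - 14.4 = 10.10 kg/kg fuel
Excess air % = (excess / stoich) * 100 = (10.10 / 14.4) * 100 = 70.14%


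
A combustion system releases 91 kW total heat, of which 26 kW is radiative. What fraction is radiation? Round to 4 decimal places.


f_rad = Q_rad / Q_total
f_rad = 26 / 91 = 0.2857


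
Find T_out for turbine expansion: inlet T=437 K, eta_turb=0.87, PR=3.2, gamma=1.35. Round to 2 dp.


T_out = T_in * (1 - eta * (1 - PR^(-(gamma-1)/gamma)))
Exponent = -(1.35-1)/1.35 = -0.25925926
PR^exp = 3.2^(-0.25925926) = 0.73966521
Factor = 1 - 0.87*(1 - 0.73966521) = 0.77350873
T_out = 437 * 0.77350873 = 338.02 K


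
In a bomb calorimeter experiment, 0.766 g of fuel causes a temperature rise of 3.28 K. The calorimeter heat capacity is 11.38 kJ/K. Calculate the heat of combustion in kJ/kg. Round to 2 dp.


Hc = C_cal * delta_T / m_fuel
Q_released = 11.38 * 3.28 = 37.3264 kJ
m_fuel = 0.766 g = 0.766/1000 kg = 0.000766 kg
Hc = 37.3264 / 0.000766 = 48728.98 kJ/kg


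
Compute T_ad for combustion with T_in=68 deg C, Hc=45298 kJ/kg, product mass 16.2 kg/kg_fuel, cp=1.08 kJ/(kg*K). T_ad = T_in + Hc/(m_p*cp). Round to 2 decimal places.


T_ad = T_in + Hc / (m_p * cp)
Denominator = 16.2 * 1.08 = 17.4960
Temperature rise = 45298 / 17.4960 = 2589.05 K
T_ad = 68 + 2589.05 = 2657.05 deg C


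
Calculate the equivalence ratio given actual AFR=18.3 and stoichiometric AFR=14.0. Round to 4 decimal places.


phi = AFR_stoich / AFR_actual
phi = 14.0 / 18.3 = 0.7650


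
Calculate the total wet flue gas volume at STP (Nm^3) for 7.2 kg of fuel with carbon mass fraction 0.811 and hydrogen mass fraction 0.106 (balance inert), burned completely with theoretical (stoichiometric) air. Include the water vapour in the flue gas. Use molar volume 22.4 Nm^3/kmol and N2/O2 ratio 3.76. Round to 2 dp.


Per kg fuel: CO2 = (C/12 kmol)*22.4 = (0.811/12)*22.4 = 1.51387 Nm^3
Per kg fuel: H2O = (H/2 kmol)*22.4 = (0.106/2)*22.4 = 1.18720 Nm^3
O2 needed per kg fuel = C/12 + H/4 = 0.811/12 + 0.106/4 = 0.09408333 kmol
Per kg fuel: N2 = O2*3.76*22.4 = 0.09408333*3.76*22.4 = 7.92407 Nm^3
Total per kg = 1.51387 + 1.18720 + 7.92407 = 10.62514 Nm^3
Total = 10.62514 * 7.2 = 76.50 Nm^3


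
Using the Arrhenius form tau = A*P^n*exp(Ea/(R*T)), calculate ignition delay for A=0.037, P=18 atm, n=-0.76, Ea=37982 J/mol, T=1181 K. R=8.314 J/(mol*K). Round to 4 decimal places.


tau = A * P^n * exp(Ea/(R*T))
P^n = 18^(-0.76) = 0.11117135
Ea/(R*T) = 37982/(8.314*1181) = 3.868280
exp(Ea/(R*T)) = 47.860000
tau = 0.037 * 0.11117135 * 47.860000 = 0.1969 ms


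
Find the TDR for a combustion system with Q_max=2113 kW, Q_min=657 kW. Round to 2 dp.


TDR = Q_max / Q_min
TDR = 2113 / 657 = 3.22


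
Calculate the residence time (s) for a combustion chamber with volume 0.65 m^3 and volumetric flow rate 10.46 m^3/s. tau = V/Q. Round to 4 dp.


tau = V / Q_flow
tau = 0.65 / 10.46 = 0.0621 s


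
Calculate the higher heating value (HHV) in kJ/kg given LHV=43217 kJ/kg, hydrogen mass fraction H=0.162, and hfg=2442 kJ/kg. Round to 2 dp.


HHV = LHV + hfg * 9 * H
Water addition = 2442 * 9 * 0.162 = 3560.436 kJ/kg
HHV = 43217 + 3560.436 = 46777.44 kJ/kg


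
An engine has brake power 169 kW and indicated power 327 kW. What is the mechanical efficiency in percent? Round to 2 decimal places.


eta_mech = (BP / IP) * 100
Ratio = 169 / 327 = 0.5168
eta_mech = 0.5168 * 100 = 51.68%


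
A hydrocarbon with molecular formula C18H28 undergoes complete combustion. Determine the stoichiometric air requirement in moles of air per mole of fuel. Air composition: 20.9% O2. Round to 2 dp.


Balanced combustion: C18H28 + 25 O2 -> 18 CO2 + 14 H2O
O2 needed = C + H/4 = 18 + 28/4 = 25.00 moles
Air moles = O2 / 0.209 = 25.00 / 0.209 = 119.62 moles air


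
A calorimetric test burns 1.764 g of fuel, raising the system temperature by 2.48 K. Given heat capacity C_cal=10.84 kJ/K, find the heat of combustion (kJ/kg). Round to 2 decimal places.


Hc = C_cal * delta_T / m_fuel
Q_released = 10.84 * 2.48 = 26.8832 kJ
m_fuel = 1.764 g = 1.764/1000 kg = 0.001764 kg
Hc = 26.8832 / 0.001764 = 15239.91 kJ/kg


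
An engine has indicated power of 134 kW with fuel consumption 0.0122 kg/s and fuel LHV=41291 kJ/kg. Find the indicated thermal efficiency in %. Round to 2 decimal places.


eta_ith = (IP / (mf * LHV)) * 100
Denominator = 0.0122 * 41291 = 503.7502 kW
eta_ith = (134 / 503.7502) * 100 = 26.60%


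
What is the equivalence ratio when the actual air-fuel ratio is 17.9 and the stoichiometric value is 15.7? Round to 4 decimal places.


phi = AFR_stoich / AFR_actual
phi = 15.7 / 17.9 = 0.8771


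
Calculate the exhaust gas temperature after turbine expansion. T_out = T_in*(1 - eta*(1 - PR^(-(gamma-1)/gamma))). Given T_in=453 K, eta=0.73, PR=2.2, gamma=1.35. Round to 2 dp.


T_out = T_in * (1 - eta * (1 - PR^(-(gamma-1)/gamma)))
Exponent = -(1.35-1)/1.35 = -0.25925926
PR^exp = 2.2^(-0.25925926) = 0.81512413
Factor = 1 - 0.73*(1 - 0.81512413) = 0.86504061
T_out = 453 * 0.86504061 = 391.86 K


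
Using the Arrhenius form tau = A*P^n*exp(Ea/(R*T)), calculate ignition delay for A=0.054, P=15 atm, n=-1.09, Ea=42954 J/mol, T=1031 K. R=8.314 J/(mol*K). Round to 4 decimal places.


tau = A * P^n * exp(Ea/(R*T))
P^n = 15^(-1.09) = 0.05224690
Ea/(R*T) = 42954/(8.314*1031) = 5.011121
exp(Ea/(R*T)) = 150.072939
tau = 0.054 * 0.05224690 * 150.072939 = 0.4234 ms
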